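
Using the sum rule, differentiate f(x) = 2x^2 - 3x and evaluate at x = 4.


Differentiate term by term using power and sum rules:
f(x) = 2x^2 - 3x
f'(x) = 4x - 3
Substitute x = 4:
f'(4) = 4 * 4 - 3
= 16 - 3
= 13

13


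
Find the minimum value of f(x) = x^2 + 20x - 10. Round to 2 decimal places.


For a quadratic f(x) = ax^2 + bx + c with a > 0, the minimum is at the vertex.
Vertex x-coordinate: x = -b/(2a)
x = -(20) / (2 * 1)
x = -20/2 = -10
Substitute back to find the minimum value:
f(-10) = 1 * (-10)^2 + 20 * (-10) - 10
= 100 - 200 - 10
= -110 = -110.00

-110.00


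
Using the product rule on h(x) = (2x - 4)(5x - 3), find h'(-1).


Let u(x) = 2x - 4 and v(x) = 5x - 3
u'(x) = 2
v'(x) = 5
Product rule: h'(x) = u'(x)*v(x) + u(x)*v'(x)
= 2 * (5x - 3) + (2x - 4) * 5
At x = -1:
u(-1) = 2 * (-1) - 4 = -6
v(-1) = 5 * (-1) - 3 = -8
h'(-1) = 2 * (-8) + (-6) * 5
= -16 - 30
= -46

-46


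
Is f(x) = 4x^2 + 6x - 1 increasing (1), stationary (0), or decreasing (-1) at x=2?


Compute f'(x) to determine behavior:
f'(x) = 8x + 6
f'(2) = 8 * 2 + 6
= 16 + 6
= 22
Since f'(2) > 0, the function is increasing (1)

1


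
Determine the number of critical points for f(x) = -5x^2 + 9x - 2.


Find where f'(x) = 0:
f'(x) = -10x + 9
Set f'(x) = 0:
-10x + 9 = 0
x = -9 / (-10) = 9/10
This is a linear equation in x, so there is exactly one solution.
Number of critical points: 1

1


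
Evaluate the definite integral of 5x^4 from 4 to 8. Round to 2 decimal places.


Find the antiderivative of 5x^4:
F(x) = 5/5 * x^5
Apply the Fundamental Theorem of Calculus:
F(8) - F(4)
= 5/5 * 8^5 - 5/5 * 4^5
= 5/5 * (32768 - 1024)
= 5/5 * 31744
= 31744 = 31744.00

31744.00


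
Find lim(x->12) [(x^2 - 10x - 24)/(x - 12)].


Direct substitution gives 0/0, so we factor the numerator.
Factor: (x^2 - 10x - 24) = (x - 12)(x + 2)
Cancel the common factor (x - 12):
(x^2 - 10x - 24)/(x - 12) = (x + 2)
Now substitute x = 12:
= (12) - (-2) = 14

14


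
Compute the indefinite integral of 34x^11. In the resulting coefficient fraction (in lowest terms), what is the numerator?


Apply the power rule for integration:
integral of ax^n dx = a/(n+1) * x^(n+1) + C
integral of 34x^11 dx
= 34/12 * x^12 + C
= 17/6 * x^12 + C
The coefficient in lowest terms is 17/6, and its numerator is 17

17


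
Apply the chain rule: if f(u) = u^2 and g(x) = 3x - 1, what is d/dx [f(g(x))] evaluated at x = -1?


Using the chain rule: (f(g(x)))' = f'(g(x)) * g'(x)
First, find g(-1):
g(-1) = 3 * (-1) - 1 = -4
Next, f'(u) = 2u
And g'(x) = 3
So f'(g(-1)) * g'(-1)
= 2 * (-4) * 3
= -24

-24


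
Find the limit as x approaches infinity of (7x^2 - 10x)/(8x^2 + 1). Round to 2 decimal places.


For limits at infinity with equal-degree polynomials,
we compare leading coefficients.
Numerator leading term: 7x^2
Denominator leading term: 8x^2
Divide both by x^2:
lim = (7 - 10/x) / (8 + 1/x^2)
As x -> infinity, the 1/x and 1/x^2 terms vanish:
= 7/8 ≈ 0.88

0.88


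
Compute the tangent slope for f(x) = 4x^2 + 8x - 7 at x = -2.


The slope of the tangent line equals f'(x) at the point.
f(x) = 4x^2 + 8x - 7
f'(x) = 8x + 8
At x = -2:
f'(-2) = 8 * (-2) + 8
= -16 + 8
= -8

-8


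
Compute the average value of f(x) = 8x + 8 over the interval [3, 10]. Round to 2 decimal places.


Average value = 1/(b-a) * integral from a to b of f(x) dx
First compute the integral of 8x + 8:
F(x) = 4x^2 + 8x
F(10) = 4 * 100 + 8 * 10 = 480
F(3) = 4 * 9 + 8 * 3 = 60
Integral = 480 - 60 = 420
Average = 420 / (10 - 3) = 420 / 7
= 60 = 60.00

60.00


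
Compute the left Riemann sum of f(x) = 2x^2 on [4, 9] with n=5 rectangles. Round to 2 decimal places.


Left Riemann sum uses left endpoints of each subinterval.
Interval: [4, 9], n = 5
dx = (9 - 4) / 5 = 1
Left endpoints: [4, 5, 6, 7, 8]
f values: [32, 50, 72, 98, 128]
Sum = dx * (sum of f values)
= 1 * 380
= 380 = 380.00

380.00


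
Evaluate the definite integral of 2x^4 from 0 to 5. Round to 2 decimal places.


Find the antiderivative of 2x^4:
F(x) = 2/5 * x^5
Apply the Fundamental Theorem of Calculus:
F(5) - F(0)
= 2/5 * 5^5 - 2/5 * 0^5
= 2/5 * (3125 - 0)
= 2/5 * 3125
= 1250 = 1250.00

1250.00


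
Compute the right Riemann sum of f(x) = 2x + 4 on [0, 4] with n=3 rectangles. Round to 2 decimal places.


Right Riemann sum uses right endpoints of each subinterval.
Interval: [0, 4], n = 3
dx = (4 - 0) / 3 = 4/3
Right endpoints: [4/3, 8/3, 4]
f values: [20/3, 28/3, 12]
Sum = dx * (sum of f values)
= 4/3 * 28
= 112/3 ≈ 37.33

37.33


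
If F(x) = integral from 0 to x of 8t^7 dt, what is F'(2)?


By the Fundamental Theorem of Calculus (Part 1):
If F(x) = integral from 0 to x of f(t) dt, then F'(x) = f(x)
Here f(t) = 8t^7
So F'(x) = 8x^7
Evaluate at x = 2:
F'(2) = 8 * 2^7
= 8 * 128
= 1024

1024


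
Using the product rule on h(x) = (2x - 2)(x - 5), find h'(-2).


Let u(x) = 2x - 2 and v(x) = x - 5
u'(x) = 2
v'(x) = 1
Product rule: h'(x) = u'(x)*v(x) + u(x)*v'(x)
= 2 * (x - 5) + (2x - 2) * 1
At x = -2:
u(-2) = 2 * (-2) - 2 = -6
v(-2) = 1 * (-2) - 5 = -7
h'(-2) = 2 * (-7) + (-6) * 1
= -14 - 6
= -20

-20


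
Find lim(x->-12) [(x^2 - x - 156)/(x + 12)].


Direct substitution gives 0/0, so we factor the numerator.
Factor: (x^2 - x - 156) = (x + 12)(x - 13)
Cancel the common factor (x + 12):
(x^2 - x - 156)/(x + 12) = (x - 13)
Now substitute x = -12:
= (-12) - (13) = -25

-25


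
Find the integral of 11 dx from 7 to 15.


The integral of a constant k over [a, b] equals k * (b - a).
integral from 7 to 15 of 11 dx
= 11 * (15 - 7)
= 11 * 8
= 88

88


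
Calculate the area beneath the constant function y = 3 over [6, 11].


The area under a constant function y = 3 is a rectangle.
Width = 11 - 6 = 5
Height = 3
Area = width * height
= 5 * 3
= 15

15


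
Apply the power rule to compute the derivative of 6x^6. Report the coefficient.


We apply the power rule: d/dx [ax^n] = a*n * x^(n-1)
d/dx [6x^6]
= 6 * 6 * x^(6-1)
= 36x^5
The coefficient is 36

36


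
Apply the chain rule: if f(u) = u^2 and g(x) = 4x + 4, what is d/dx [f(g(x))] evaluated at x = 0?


Using the chain rule: (f(g(x)))' = f'(g(x)) * g'(x)
First, find g(0):
g(0) = 4 * 0 + 4 = 4
Next, f'(u) = 2u
And g'(x) = 4
So f'(g(0)) * g'(0)
= 2 * 4 * 4
= 32

32


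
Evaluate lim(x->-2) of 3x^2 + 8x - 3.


Since polynomials are continuous, we use direct substitution.
lim(x->-2) of 3x^2 + 8x - 3
= 3 * (-2)^2 + 8 * (-2) - 3
= 12 - 16 - 3
= -7

-7


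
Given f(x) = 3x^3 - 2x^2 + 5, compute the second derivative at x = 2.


First derivative:
f'(x) = 9x^2 - 4x
Second derivative:
f''(x) = 18x - 4
Substitute x = 2:
f''(2) = 18 * 2 - 4
= 36 - 4
= 32

32


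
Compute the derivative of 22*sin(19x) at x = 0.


Apply the chain rule to differentiate 22*sin(19x):
d/dx [22*sin(19x)]
= 22 * cos(19x) * d/dx(19x)
= 22 * 19 * cos(19x)
= 418 * cos(19x)
Evaluate at x = 0:
= 418 * cos(0)
= 418 * 1
= 418

418


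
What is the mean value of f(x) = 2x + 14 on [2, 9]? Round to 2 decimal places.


Average value = 1/(b-a) * integral from a to b of f(x) dx
First compute the integral of 2x + 14:
F(x) = x^2 + 14x
F(9) = 1 * 81 + 14 * 9 = 207
F(2) = 1 * 4 + 14 * 2 = 32
Integral = 207 - 32 = 175
Average = 175 / (9 - 2) = 175 / 7
= 25 = 25.00

25.00


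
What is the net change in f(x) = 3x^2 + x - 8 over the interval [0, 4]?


Net change = f(b) - f(a)
f(x) = 3x^2 + x - 8
Compute f(4):
f(4) = 3 * 4^2 + 1 * 4 - 8
= 48 + 4 - 8
= 44
Compute f(0):
f(0) = 3 * 0^2 + 1 * 0 - 8
= 0 + 0 - 8
= -8
Net change = 44 - (-8) = 52

52


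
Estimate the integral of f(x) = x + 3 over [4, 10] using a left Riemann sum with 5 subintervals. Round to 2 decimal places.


Left Riemann sum uses left endpoints of each subinterval.
Interval: [4, 10], n = 5
dx = (10 - 4) / 5 = 6/5
Left endpoints: [4, 26/5, 32/5, 38/5, 44/5]
f values: [7, 41/5, 47/5, 53/5, 59/5]
Sum = dx * (sum of f values)
= 6/5 * 47
= 282/5 = 56.40

56.40


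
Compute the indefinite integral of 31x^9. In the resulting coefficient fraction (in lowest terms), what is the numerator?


Apply the power rule for integration:
integral of ax^n dx = a/(n+1) * x^(n+1) + C
integral of 31x^9 dx
= 31/10 * x^10 + C
The coefficient in lowest terms is 31/10, and its numerator is 31

31


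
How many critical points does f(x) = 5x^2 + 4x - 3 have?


Find where f'(x) = 0:
f'(x) = 10x + 4
Set f'(x) = 0:
10x + 4 = 0
x = -4 / 10 = -2/5
This is a linear equation in x, so there is exactly one solution.
Number of critical points: 1

1


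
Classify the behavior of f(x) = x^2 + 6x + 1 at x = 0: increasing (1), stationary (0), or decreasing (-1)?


Compute f'(x) to determine behavior:
f'(x) = 2x + 6
f'(0) = 2 * 0 + 6
= 0 + 6
= 6
Since f'(0) > 0, the function is increasing (1)

1


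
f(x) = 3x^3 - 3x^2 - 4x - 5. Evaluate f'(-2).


Differentiate f(x) = 3x^3 - 3x^2 - 4x - 5 term by term:
f'(x) = 9x^2 - 6x - 4
Substitute x = -2:
f'(-2) = 9 * (-2)^2 - 6 * (-2) - 4
= 36 + 12 - 4
= 44

44


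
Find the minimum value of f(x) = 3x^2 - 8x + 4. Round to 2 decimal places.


For a quadratic f(x) = ax^2 + bx + c with a > 0, the minimum is at the vertex.
Vertex x-coordinate: x = -b/(2a)
x = -(-8) / (2 * 3)
x = 8/6 = 4/3
Substitute back to find the minimum value:
f(4/3) = 3 * (4/3)^2 - 8 * (4/3) + 4
= 16/3 - 32/3 + 4
= -4/3 ≈ -1.33

-1.33


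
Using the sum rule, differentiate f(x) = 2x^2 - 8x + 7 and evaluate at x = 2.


Differentiate term by term using power and sum rules:
f(x) = 2x^2 - 8x + 7
f'(x) = 4x - 8
Substitute x = 2:
f'(2) = 4 * 2 - 8
= 8 - 8
= 0

0


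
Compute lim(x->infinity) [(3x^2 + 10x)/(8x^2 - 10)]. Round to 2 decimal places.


For limits at infinity with equal-degree polynomials,
we compare leading coefficients.
Numerator leading term: 3x^2
Denominator leading term: 8x^2
Divide both by x^2:
lim = (3 + 10/x) / (8 - 10/x^2)
As x -> infinity, the 1/x and 1/x^2 terms vanish:
= 3/8 ≈ 0.38

0.38


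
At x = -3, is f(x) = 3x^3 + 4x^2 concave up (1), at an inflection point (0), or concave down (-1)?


Concavity is determined by the sign of f''(x).
f(x) = 3x^3 + 4x^2
f'(x) = 9x^2 + 8x
f''(x) = 18x + 8
f''(-3) = 18 * (-3) + 8
= -54 + 8
= -46
Since f''(-3) < 0, the function is concave down (-1)

-1


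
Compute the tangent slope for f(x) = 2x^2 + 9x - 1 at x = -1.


The slope of the tangent line equals f'(x) at the point.
f(x) = 2x^2 + 9x - 1
f'(x) = 4x + 9
At x = -1:
f'(-1) = 4 * (-1) + 9
= -4 + 9
= 5

5


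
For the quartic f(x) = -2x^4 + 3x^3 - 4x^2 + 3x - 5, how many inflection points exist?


Inflection points occur where f''(x) = 0 and concavity changes.
f(x) = -2x^4 + 3x^3 - 4x^2 + 3x - 5
f'(x) = -8x^3 + 9x^2 - 8x + 3
f''(x) = -24x^2 + 18x - 8
This is a quadratic in x. Use the discriminant to count real roots.
Discriminant = (18)^2 - 4 * (-24) * (-8)
= 324 - 768
= -444
Since discriminant < 0, f''(x) = 0 has no real solutions.
Number of inflection points: 0

0


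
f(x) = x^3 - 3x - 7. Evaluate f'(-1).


Differentiate f(x) = x^3 - 3x - 7 term by term:
f'(x) = 3x^2 - 3
Substitute x = -1:
f'(-1) = 3 * (-1)^2 + 0 * (-1) - 3
= 3 + 0 - 3
= 0

0


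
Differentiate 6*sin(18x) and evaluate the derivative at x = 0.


Apply the chain rule to differentiate 6*sin(18x):
d/dx [6*sin(18x)]
= 6 * cos(18x) * d/dx(18x)
= 6 * 18 * cos(18x)
= 108 * cos(18x)
Evaluate at x = 0:
= 108 * cos(0)
= 108 * 1
= 108

108


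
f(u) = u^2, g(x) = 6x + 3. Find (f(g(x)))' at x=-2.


Using the chain rule: (f(g(x)))' = f'(g(x)) * g'(x)
First, find g(-2):
g(-2) = 6 * (-2) + 3 = -9
Next, f'(u) = 2u
And g'(x) = 6
So f'(g(-2)) * g'(-2)
= 2 * (-9) * 6
= -108

-108


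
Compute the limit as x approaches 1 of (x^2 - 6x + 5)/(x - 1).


Direct substitution gives 0/0, so we factor the numerator.
Factor: (x^2 - 6x + 5) = (x - 1)(x - 5)
Cancel the common factor (x - 1):
(x^2 - 6x + 5)/(x - 1) = (x - 5)
Now substitute x = 1:
= (1) - (5) = -4

-4


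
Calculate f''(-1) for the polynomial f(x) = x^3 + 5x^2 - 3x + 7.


First derivative:
f'(x) = 3x^2 + 10x - 3
Second derivative:
f''(x) = 6x + 10
Substitute x = -1:
f''(-1) = 6 * (-1) + 10
= -6 + 10
= 4

4


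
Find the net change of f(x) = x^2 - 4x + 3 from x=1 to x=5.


Net change = f(b) - f(a)
f(x) = x^2 - 4x + 3
Compute f(5):
f(5) = 1 * 5^2 - 4 * 5 + 3
= 25 - 20 + 3
= 8
Compute f(1):
f(1) = 1 * 1^2 - 4 * 1 + 3
= 1 - 4 + 3
= 0
Net change = 8 - 0 = 8

8


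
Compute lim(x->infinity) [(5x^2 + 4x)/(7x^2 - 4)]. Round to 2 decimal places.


For limits at infinity with equal-degree polynomials,
we compare leading coefficients.
Numerator leading term: 5x^2
Denominator leading term: 7x^2
Divide both by x^2:
lim = (5 + 4/x) / (7 - 4/x^2)
As x -> infinity, the 1/x and 1/x^2 terms vanish:
= 5/7 ≈ 0.71

0.71


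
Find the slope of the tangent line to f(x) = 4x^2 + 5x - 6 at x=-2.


The slope of the tangent line equals f'(x) at the point.
f(x) = 4x^2 + 5x - 6
f'(x) = 8x + 5
At x = -2:
f'(-2) = 8 * (-2) + 5
= -16 + 5
= -11

-11


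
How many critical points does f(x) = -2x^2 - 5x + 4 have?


Find where f'(x) = 0:
f'(x) = -4x - 5
Set f'(x) = 0:
-4x - 5 = 0
x = 5 / (-4) = -5/4
This is a linear equation in x, so there is exactly one solution.
Number of critical points: 1

1


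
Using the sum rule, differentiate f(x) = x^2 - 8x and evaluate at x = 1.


Differentiate term by term using power and sum rules:
f(x) = x^2 - 8x
f'(x) = 2x - 8
Substitute x = 1:
f'(1) = 2 * 1 - 8
= 2 - 8
= -6

-6


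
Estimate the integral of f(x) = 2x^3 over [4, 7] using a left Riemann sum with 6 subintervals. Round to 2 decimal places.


Left Riemann sum uses left endpoints of each subinterval.
Interval: [4, 7], n = 6
dx = (7 - 4) / 6 = 1/2
Left endpoints: [4, 9/2, 5, 11/2, 6, 13/2]
f values: [128, 729/4, 250, 1331/4, 432, 2197/4]
Sum = dx * (sum of f values)
= 1/2 * 7497/4
= 7497/8 ≈ 937.13

937.13


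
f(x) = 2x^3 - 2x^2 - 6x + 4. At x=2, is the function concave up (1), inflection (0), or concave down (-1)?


Concavity is determined by the sign of f''(x).
f(x) = 2x^3 - 2x^2 - 6x + 4
f'(x) = 6x^2 - 4x - 6
f''(x) = 12x - 4
f''(2) = 12 * 2 - 4
= 24 - 4
= 20
Since f''(2) > 0, the function is concave up (1)

1


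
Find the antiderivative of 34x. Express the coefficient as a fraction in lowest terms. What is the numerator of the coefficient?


Apply the power rule for integration:
integral of ax^n dx = a/(n+1) * x^(n+1) + C
integral of 34x dx
= 34/2 * x^2 + C
= 17 * x^2 + C
The coefficient in lowest terms is 17 = 17/1, so its numerator is 17

17


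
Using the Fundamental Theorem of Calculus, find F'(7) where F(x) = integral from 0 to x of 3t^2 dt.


By the Fundamental Theorem of Calculus (Part 1):
If F(x) = integral from 0 to x of f(t) dt, then F'(x) = f(x)
Here f(t) = 3t^2
So F'(x) = 3x^2
Evaluate at x = 7:
F'(7) = 3 * 7^2
= 3 * 49
= 147

147


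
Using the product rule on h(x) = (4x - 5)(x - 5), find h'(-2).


Let u(x) = 4x - 5 and v(x) = x - 5
u'(x) = 4
v'(x) = 1
Product rule: h'(x) = u'(x)*v(x) + u(x)*v'(x)
= 4 * (x - 5) + (4x - 5) * 1
At x = -2:
u(-2) = 4 * (-2) - 5 = -13
v(-2) = 1 * (-2) - 5 = -7
h'(-2) = 4 * (-7) + (-13) * 1
= -28 - 13
= -41

-41


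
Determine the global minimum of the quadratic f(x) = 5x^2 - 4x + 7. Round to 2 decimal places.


For a quadratic f(x) = ax^2 + bx + c with a > 0, the minimum is at the vertex.
Vertex x-coordinate: x = -b/(2a)
x = -(-4) / (2 * 5)
x = 4/10 = 2/5
Substitute back to find the minimum value:
f(2/5) = 5 * (2/5)^2 - 4 * (2/5) + 7
= 4/5 - 8/5 + 7
= 31/5 = 6.20

6.20


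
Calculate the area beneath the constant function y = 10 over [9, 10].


The area under a constant function y = 10 is a rectangle.
Width = 10 - 9 = 1
Height = 10
Area = width * height
= 1 * 10
= 10

10


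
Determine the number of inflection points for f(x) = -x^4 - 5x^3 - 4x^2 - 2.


Inflection points occur where f''(x) = 0 and concavity changes.
f(x) = -x^4 - 5x^3 - 4x^2 - 2
f'(x) = -4x^3 - 15x^2 - 8x
f''(x) = -12x^2 - 30x - 8
This is a quadratic in x. Use the discriminant to count real roots.
Discriminant = (-30)^2 - 4 * (-12) * (-8)
= 900 - 384
= 516
Since discriminant > 0, f''(x) = 0 has 2 distinct real solutions.
A quadratic with two distinct real roots changes sign at each root, so concavity changes at both.
Number of inflection points: 2

2


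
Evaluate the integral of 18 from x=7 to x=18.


The integral of a constant k over [a, b] equals k * (b - a).
integral from 7 to 18 of 18 dx
= 18 * (18 - 7)
= 18 * 11
= 198

198


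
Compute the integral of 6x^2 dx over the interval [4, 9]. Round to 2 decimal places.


Find the antiderivative of 6x^2:
F(x) = 6/3 * x^3
Apply the Fundamental Theorem of Calculus:
F(9) - F(4)
= 6/3 * 9^3 - 6/3 * 4^3
= 6/3 * (729 - 64)
= 6/3 * 665
= 1330 = 1330.00

1330.00


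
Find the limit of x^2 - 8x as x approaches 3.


Since polynomials are continuous, we use direct substitution.
lim(x->3) of x^2 - 8x
= 1 * 3^2 - 8 * 3 + 0
= 9 - 24 + 0
= -15

-15


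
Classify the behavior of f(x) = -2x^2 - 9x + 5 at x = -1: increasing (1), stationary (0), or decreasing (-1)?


Compute f'(x) to determine behavior:
f'(x) = -4x - 9
f'(-1) = -4 * (-1) - 9
= 4 - 9
= -5
Since f'(-1) < 0, the function is decreasing (-1)

-1


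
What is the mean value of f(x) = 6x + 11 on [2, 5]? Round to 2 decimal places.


Average value = 1/(b-a) * integral from a to b of f(x) dx
First compute the integral of 6x + 11:
F(x) = 3x^2 + 11x
F(5) = 3 * 25 + 11 * 5 = 130
F(2) = 3 * 4 + 11 * 2 = 34
Integral = 130 - 34 = 96
Average = 96 / (5 - 2) = 96 / 3
= 32 = 32.00

32.00


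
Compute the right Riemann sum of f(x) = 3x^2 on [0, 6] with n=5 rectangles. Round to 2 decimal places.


Right Riemann sum uses right endpoints of each subinterval.
Interval: [0, 6], n = 5
dx = (6 - 0) / 5 = 6/5
Right endpoints: [6/5, 12/5, 18/5, 24/5, 6]
f values: [108/25, 432/25, 972/25, 1728/25, 108]
Sum = dx * (sum of f values)
= 6/5 * 1188/5
= 7128/25 = 285.12

285.12


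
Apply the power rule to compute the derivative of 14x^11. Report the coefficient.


We apply the power rule: d/dx [ax^n] = a*n * x^(n-1)
d/dx [14x^11]
= 14 * 11 * x^(11-1)
= 154x^10
The coefficient is 154

154


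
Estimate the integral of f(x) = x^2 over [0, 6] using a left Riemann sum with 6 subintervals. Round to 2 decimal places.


Left Riemann sum uses left endpoints of each subinterval.
Interval: [0, 6], n = 6
dx = (6 - 0) / 6 = 1
Left endpoints: [0, 1, 2, 3, 4, 5]
f values: [0, 1, 4, 9, 16, 25]
Sum = dx * (sum of f values)
= 1 * 55
= 55 = 55.00

55.00


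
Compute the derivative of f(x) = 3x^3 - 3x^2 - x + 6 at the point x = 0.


Differentiate f(x) = 3x^3 - 3x^2 - x + 6 term by term:
f'(x) = 9x^2 - 6x - 1
Substitute x = 0:
f'(0) = 9 * 0^2 - 6 * 0 - 1
= 0 + 0 - 1
= -1

-1


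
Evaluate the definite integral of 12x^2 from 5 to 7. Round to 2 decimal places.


Find the antiderivative of 12x^2:
F(x) = 12/3 * x^3
Apply the Fundamental Theorem of Calculus:
F(7) - F(5)
= 12/3 * 7^3 - 12/3 * 5^3
= 12/3 * (343 - 125)
= 12/3 * 218
= 872 = 872.00

872.00


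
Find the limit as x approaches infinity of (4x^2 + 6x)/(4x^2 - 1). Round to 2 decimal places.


For limits at infinity with equal-degree polynomials,
we compare leading coefficients.
Numerator leading term: 4x^2
Denominator leading term: 4x^2
Divide both by x^2:
lim = (4 + 6/x) / (4 - 1/x^2)
As x -> infinity, the 1/x and 1/x^2 terms vanish:
= 4/4 = 1 = 1.00

1.00


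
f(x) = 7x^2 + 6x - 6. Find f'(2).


Differentiate term by term using power and sum rules:
f(x) = 7x^2 + 6x - 6
f'(x) = 14x + 6
Substitute x = 2:
f'(2) = 14 * 2 + 6
= 28 + 6
= 34

34


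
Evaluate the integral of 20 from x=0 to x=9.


The integral of a constant k over [a, b] equals k * (b - a).
integral from 0 to 9 of 20 dx
= 20 * (9 - 0)
= 20 * 9
= 180

180


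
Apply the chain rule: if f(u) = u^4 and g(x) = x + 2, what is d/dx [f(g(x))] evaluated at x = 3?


Using the chain rule: (f(g(x)))' = f'(g(x)) * g'(x)
First, find g(3):
g(3) = 1 * 3 + 2 = 5
Next, f'(u) = 4u^3
And g'(x) = 1
So f'(g(3)) * g'(3)
= 4 * 5^3 * 1
= 4 * 125 * 1
= 500

500


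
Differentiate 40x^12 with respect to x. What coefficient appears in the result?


We apply the power rule: d/dx [ax^n] = a*n * x^(n-1)
d/dx [40x^12]
= 40 * 12 * x^(12-1)
= 480x^11
The coefficient is 480

480


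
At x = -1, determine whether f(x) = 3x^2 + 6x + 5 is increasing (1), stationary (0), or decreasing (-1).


Compute f'(x) to determine behavior:
f'(x) = 6x + 6
f'(-1) = 6 * (-1) + 6
= -6 + 6
= 0
Since f'(-1) = 0, the function is stationary (0)

0


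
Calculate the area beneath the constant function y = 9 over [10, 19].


The area under a constant function y = 9 is a rectangle.
Width = 19 - 10 = 9
Height = 9
Area = width * height
= 9 * 9
= 81

81


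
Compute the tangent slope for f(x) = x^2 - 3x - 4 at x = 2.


The slope of the tangent line equals f'(x) at the point.
f(x) = x^2 - 3x - 4
f'(x) = 2x - 3
At x = 2:
f'(2) = 2 * 2 - 3
= 4 - 3
= 1

1


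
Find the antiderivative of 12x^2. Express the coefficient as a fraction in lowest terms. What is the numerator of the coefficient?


Apply the power rule for integration:
integral of ax^n dx = a/(n+1) * x^(n+1) + C
integral of 12x^2 dx
= 12/3 * x^3 + C
= 4 * x^3 + C
The coefficient in lowest terms is 4 = 4/1, so its numerator is 4

4


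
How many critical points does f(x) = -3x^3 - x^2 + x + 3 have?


Find where f'(x) = 0:
f(x) = -3x^3 - x^2 + x + 3
f'(x) = -9x^2 - 2x + 1
This is a quadratic in x. Use the discriminant to count real roots.
Discriminant = (-2)^2 - 4 * (-9) * 1
= 4 - (-36)
= 40
Since discriminant > 0, f'(x) = 0 has 2 real solutions.
Number of critical points: 2

2


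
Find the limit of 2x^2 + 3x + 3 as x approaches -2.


Since polynomials are continuous, we use direct substitution.
lim(x->-2) of 2x^2 + 3x + 3
= 2 * (-2)^2 + 3 * (-2) + 3
= 8 - 6 + 3
= 5

5


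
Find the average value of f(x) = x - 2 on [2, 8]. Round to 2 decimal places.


Average value = 1/(b-a) * integral from a to b of f(x) dx
First compute the integral of x - 2:
F(x) = (1/2)x^2 - 2x
F(8) = 1/2 * 64 - 2 * 8 = 16
F(2) = 1/2 * 4 - 2 * 2 = -2
Integral = 16 - (-2) = 18
Average = 18 / (8 - 2) = 18 / 6
= 3 = 3.00

3.00


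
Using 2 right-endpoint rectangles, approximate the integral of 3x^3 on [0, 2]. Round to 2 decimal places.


Right Riemann sum uses right endpoints of each subinterval.
Interval: [0, 2], n = 2
dx = (2 - 0) / 2 = 1
Right endpoints: [1, 2]
f values: [3, 24]
Sum = dx * (sum of f values)
= 1 * 27
= 27 = 27.00

27.00


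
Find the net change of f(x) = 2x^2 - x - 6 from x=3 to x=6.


Net change = f(b) - f(a)
f(x) = 2x^2 - x - 6
Compute f(6):
f(6) = 2 * 6^2 - 1 * 6 - 6
= 72 - 6 - 6
= 60
Compute f(3):
f(3) = 2 * 3^2 - 1 * 3 - 6
= 18 - 3 - 6
= 9
Net change = 60 - 9 = 51

51


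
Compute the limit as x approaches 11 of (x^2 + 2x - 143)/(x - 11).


Direct substitution gives 0/0, so we factor the numerator.
Factor: (x^2 + 2x - 143) = (x - 11)(x + 13)
Cancel the common factor (x - 11):
(x^2 + 2x - 143)/(x - 11) = (x + 13)
Now substitute x = 11:
= (11) - (-13) = 24

24


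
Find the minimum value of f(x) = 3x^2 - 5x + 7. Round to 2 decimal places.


For a quadratic f(x) = ax^2 + bx + c with a > 0, the minimum is at the vertex.
Vertex x-coordinate: x = -b/(2a)
x = -(-5) / (2 * 3)
x = 5/6
Substitute back to find the minimum value:
f(5/6) = 3 * (5/6)^2 - 5 * (5/6) + 7
= 25/12 - 25/6 + 7
= 59/12 ≈ 4.92

4.92


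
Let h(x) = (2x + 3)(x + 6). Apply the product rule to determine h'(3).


Let u(x) = 2x + 3 and v(x) = x + 6
u'(x) = 2
v'(x) = 1
Product rule: h'(x) = u'(x)*v(x) + u(x)*v'(x)
= 2 * (x + 6) + (2x + 3) * 1
At x = 3:
u(3) = 2 * 3 + 3 = 9
v(3) = 1 * 3 + 6 = 9
h'(3) = 2 * 9 + 9 * 1
= 18 + 9
= 27

27


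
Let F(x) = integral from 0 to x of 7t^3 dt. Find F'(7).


By the Fundamental Theorem of Calculus (Part 1):
If F(x) = integral from 0 to x of f(t) dt, then F'(x) = f(x)
Here f(t) = 7t^3
So F'(x) = 7x^3
Evaluate at x = 7:
F'(7) = 7 * 7^3
= 7 * 343
= 2401

2401


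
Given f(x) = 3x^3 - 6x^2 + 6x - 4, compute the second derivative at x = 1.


First derivative:
f'(x) = 9x^2 - 12x + 6
Second derivative:
f''(x) = 18x - 12
Substitute x = 1:
f''(1) = 18 * 1 - 12
= 18 - 12
= 6

6


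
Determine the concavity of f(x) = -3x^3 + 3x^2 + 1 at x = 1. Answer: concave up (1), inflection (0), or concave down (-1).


Concavity is determined by the sign of f''(x).
f(x) = -3x^3 + 3x^2 + 1
f'(x) = -9x^2 + 6x
f''(x) = -18x + 6
f''(1) = -18 * 1 + 6
= -18 + 6
= -12
Since f''(1) < 0, the function is concave down (-1)

-1


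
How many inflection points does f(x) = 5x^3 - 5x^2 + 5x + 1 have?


Inflection points occur where f''(x) = 0 and concavity changes.
f(x) = 5x^3 - 5x^2 + 5x + 1
f'(x) = 15x^2 - 10x + 5
f''(x) = 30x - 10
Set f''(x) = 0:
30x - 10 = 0
x = 10 / 30 = 1/3
Since f''(x) is linear (degree 1), it changes sign at this point.
Therefore there is exactly 1 inflection point.

1


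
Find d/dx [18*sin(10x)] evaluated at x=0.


Apply the chain rule to differentiate 18*sin(10x):
d/dx [18*sin(10x)]
= 18 * cos(10x) * d/dx(10x)
= 18 * 10 * cos(10x)
= 180 * cos(10x)
Evaluate at x = 0:
= 180 * cos(0)
= 180 * 1
= 180

180


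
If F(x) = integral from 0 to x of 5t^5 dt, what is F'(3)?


By the Fundamental Theorem of Calculus (Part 1):
If F(x) = integral from 0 to x of f(t) dt, then F'(x) = f(x)
Here f(t) = 5t^5
So F'(x) = 5x^5
Evaluate at x = 3:
F'(3) = 5 * 3^5
= 5 * 243
= 1215

1215


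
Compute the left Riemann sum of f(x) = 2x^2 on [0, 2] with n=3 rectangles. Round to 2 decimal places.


Left Riemann sum uses left endpoints of each subinterval.
Interval: [0, 2], n = 3
dx = (2 - 0) / 3 = 2/3
Left endpoints: [0, 2/3, 4/3]
f values: [0, 8/9, 32/9]
Sum = dx * (sum of f values)
= 2/3 * 40/9
= 80/27 ≈ 2.96

2.96


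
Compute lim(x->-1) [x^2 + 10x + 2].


Since polynomials are continuous, we use direct substitution.
lim(x->-1) of x^2 + 10x + 2
= 1 * (-1)^2 + 10 * (-1) + 2
= 1 - 10 + 2
= -7

-7


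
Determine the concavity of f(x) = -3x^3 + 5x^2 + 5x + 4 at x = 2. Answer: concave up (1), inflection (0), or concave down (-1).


Concavity is determined by the sign of f''(x).
f(x) = -3x^3 + 5x^2 + 5x + 4
f'(x) = -9x^2 + 10x + 5
f''(x) = -18x + 10
f''(2) = -18 * 2 + 10
= -36 + 10
= -26
Since f''(2) < 0, the function is concave down (-1)

-1


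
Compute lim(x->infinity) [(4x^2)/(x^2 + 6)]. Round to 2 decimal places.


For limits at infinity with equal-degree polynomials,
we compare leading coefficients.
Numerator leading term: 4x^2
Denominator leading term: x^2
Divide both by x^2:
lim = (4) / (1 + 6/x^2)
As x -> infinity, the 1/x and 1/x^2 terms vanish:
= 4/1 = 4 = 4.00

4.00


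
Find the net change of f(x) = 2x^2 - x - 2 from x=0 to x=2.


Net change = f(b) - f(a)
f(x) = 2x^2 - x - 2
Compute f(2):
f(2) = 2 * 2^2 - 1 * 2 - 2
= 8 - 2 - 2
= 4
Compute f(0):
f(0) = 2 * 0^2 - 1 * 0 - 2
= 0 + 0 - 2
= -2
Net change = 4 - (-2) = 6

6


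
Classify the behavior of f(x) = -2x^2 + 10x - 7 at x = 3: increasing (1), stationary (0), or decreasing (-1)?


Compute f'(x) to determine behavior:
f'(x) = -4x + 10
f'(3) = -4 * 3 + 10
= -12 + 10
= -2
Since f'(3) < 0, the function is decreasing (-1)

-1


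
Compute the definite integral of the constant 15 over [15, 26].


The integral of a constant k over [a, b] equals k * (b - a).
integral from 15 to 26 of 15 dx
= 15 * (26 - 15)
= 15 * 11
= 165

165


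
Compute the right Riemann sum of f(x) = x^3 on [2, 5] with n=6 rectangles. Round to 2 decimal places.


Right Riemann sum uses right endpoints of each subinterval.
Interval: [2, 5], n = 6
dx = (5 - 2) / 6 = 1/2
Right endpoints: [5/2, 3, 7/2, 4, 9/2, 5]
f values: [125/8, 27, 343/8, 64, 729/8, 125]
Sum = dx * (sum of f values)
= 1/2 * 2925/8
= 2925/16 ≈ 182.81

182.81


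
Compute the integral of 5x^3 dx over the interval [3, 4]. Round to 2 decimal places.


Find the antiderivative of 5x^3:
F(x) = 5/4 * x^4
Apply the Fundamental Theorem of Calculus:
F(4) - F(3)
= 5/4 * 4^4 - 5/4 * 3^4
= 5/4 * (256 - 81)
= 5/4 * 175
= 875/4 = 218.75

218.75


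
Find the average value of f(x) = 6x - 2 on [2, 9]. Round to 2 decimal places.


Average value = 1/(b-a) * integral from a to b of f(x) dx
First compute the integral of 6x - 2:
F(x) = 3x^2 - 2x
F(9) = 3 * 81 - 2 * 9 = 225
F(2) = 3 * 4 - 2 * 2 = 8
Integral = 225 - 8 = 217
Average = 217 / (9 - 2) = 217 / 7
= 31 = 31.00

31.00


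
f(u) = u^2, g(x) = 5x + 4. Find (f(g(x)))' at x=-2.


Using the chain rule: (f(g(x)))' = f'(g(x)) * g'(x)
First, find g(-2):
g(-2) = 5 * (-2) + 4 = -6
Next, f'(u) = 2u
And g'(x) = 5
So f'(g(-2)) * g'(-2)
= 2 * (-6) * 5
= -60

-60


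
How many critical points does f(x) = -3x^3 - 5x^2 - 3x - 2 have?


Find where f'(x) = 0:
f(x) = -3x^3 - 5x^2 - 3x - 2
f'(x) = -9x^2 - 10x - 3
This is a quadratic in x. Use the discriminant to count real roots.
Discriminant = (-10)^2 - 4 * (-9) * (-3)
= 100 - 108
= -8
Since discriminant < 0, f'(x) = 0 has no real solutions.
Number of critical points: 0

0


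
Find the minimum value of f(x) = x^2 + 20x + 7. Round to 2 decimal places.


For a quadratic f(x) = ax^2 + bx + c with a > 0, the minimum is at the vertex.
Vertex x-coordinate: x = -b/(2a)
x = -(20) / (2 * 1)
x = -20/2 = -10
Substitute back to find the minimum value:
f(-10) = 1 * (-10)^2 + 20 * (-10) + 7
= 100 - 200 + 7
= -93 = -93.00

-93.00


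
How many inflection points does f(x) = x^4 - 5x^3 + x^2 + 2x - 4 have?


Inflection points occur where f''(x) = 0 and concavity changes.
f(x) = x^4 - 5x^3 + x^2 + 2x - 4
f'(x) = 4x^3 - 15x^2 + 2x + 2
f''(x) = 12x^2 - 30x + 2
This is a quadratic in x. Use the discriminant to count real roots.
Discriminant = (-30)^2 - 4 * 12 * 2
= 900 - 96
= 804
Since discriminant > 0, f''(x) = 0 has 2 distinct real solutions.
A quadratic with two distinct real roots changes sign at each root, so concavity changes at both.
Number of inflection points: 2

2


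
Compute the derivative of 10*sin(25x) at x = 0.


Apply the chain rule to differentiate 10*sin(25x):
d/dx [10*sin(25x)]
= 10 * cos(25x) * d/dx(25x)
= 10 * 25 * cos(25x)
= 250 * cos(25x)
Evaluate at x = 0:
= 250 * cos(0)
= 250 * 1
= 250

250


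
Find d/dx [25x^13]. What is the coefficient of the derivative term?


We apply the power rule: d/dx [ax^n] = a*n * x^(n-1)
d/dx [25x^13]
= 25 * 13 * x^(13-1)
= 325x^12
The coefficient is 325

325


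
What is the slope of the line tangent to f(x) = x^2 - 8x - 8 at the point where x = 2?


The slope of the tangent line equals f'(x) at the point.
f(x) = x^2 - 8x - 8
f'(x) = 2x - 8
At x = 2:
f'(2) = 2 * 2 - 8
= 4 - 8
= -4

-4


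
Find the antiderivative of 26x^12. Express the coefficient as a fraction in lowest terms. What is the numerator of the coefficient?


Apply the power rule for integration:
integral of ax^n dx = a/(n+1) * x^(n+1) + C
integral of 26x^12 dx
= 26/13 * x^13 + C
= 2 * x^13 + C
The coefficient in lowest terms is 2 = 2/1, so its numerator is 2

2


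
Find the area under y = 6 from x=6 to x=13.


The area under a constant function y = 6 is a rectangle.
Width = 13 - 6 = 7
Height = 6
Area = width * height
= 7 * 6
= 42

42


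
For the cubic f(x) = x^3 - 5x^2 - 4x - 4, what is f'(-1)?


Differentiate f(x) = x^3 - 5x^2 - 4x - 4 term by term:
f'(x) = 3x^2 - 10x - 4
Substitute x = -1:
f'(-1) = 3 * (-1)^2 - 10 * (-1) - 4
= 3 + 10 - 4
= 9

9


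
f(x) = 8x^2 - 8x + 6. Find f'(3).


Differentiate term by term using power and sum rules:
f(x) = 8x^2 - 8x + 6
f'(x) = 16x - 8
Substitute x = 3:
f'(3) = 16 * 3 - 8
= 48 - 8
= 40

40


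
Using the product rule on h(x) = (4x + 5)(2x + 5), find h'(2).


Let u(x) = 4x + 5 and v(x) = 2x + 5
u'(x) = 4
v'(x) = 2
Product rule: h'(x) = u'(x)*v(x) + u(x)*v'(x)
= 4 * (2x + 5) + (4x + 5) * 2
At x = 2:
u(2) = 4 * 2 + 5 = 13
v(2) = 2 * 2 + 5 = 9
h'(2) = 4 * 9 + 13 * 2
= 36 + 26
= 62

62


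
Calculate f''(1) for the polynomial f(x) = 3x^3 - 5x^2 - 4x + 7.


First derivative:
f'(x) = 9x^2 - 10x - 4
Second derivative:
f''(x) = 18x - 10
Substitute x = 1:
f''(1) = 18 * 1 - 10
= 18 - 10
= 8

8


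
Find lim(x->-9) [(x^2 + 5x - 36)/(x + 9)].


Direct substitution gives 0/0, so we factor the numerator.
Factor: (x^2 + 5x - 36) = (x + 9)(x - 4)
Cancel the common factor (x + 9):
(x^2 + 5x - 36)/(x + 9) = (x - 4)
Now substitute x = -9:
= (-9) - (4) = -13

-13


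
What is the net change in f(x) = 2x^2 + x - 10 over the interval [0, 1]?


Net change = f(b) - f(a)
f(x) = 2x^2 + x - 10
Compute f(1):
f(1) = 2 * 1^2 + 1 * 1 - 10
= 2 + 1 - 10
= -7
Compute f(0):
f(0) = 2 * 0^2 + 1 * 0 - 10
= 0 + 0 - 10
= -10
Net change = -7 - (-10) = 3

3


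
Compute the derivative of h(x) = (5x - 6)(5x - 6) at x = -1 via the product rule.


Let u(x) = 5x - 6 and v(x) = 5x - 6
u'(x) = 5
v'(x) = 5
Product rule: h'(x) = u'(x)*v(x) + u(x)*v'(x)
= 5 * (5x - 6) + (5x - 6) * 5
At x = -1:
u(-1) = 5 * (-1) - 6 = -11
v(-1) = 5 * (-1) - 6 = -11
h'(-1) = 5 * (-11) + (-11) * 5
= -55 - 55
= -110

-110


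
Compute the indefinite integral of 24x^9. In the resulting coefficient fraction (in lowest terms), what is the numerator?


Apply the power rule for integration:
integral of ax^n dx = a/(n+1) * x^(n+1) + C
integral of 24x^9 dx
= 24/10 * x^10 + C
= 12/5 * x^10 + C
The coefficient in lowest terms is 12/5, and its numerator is 12

12


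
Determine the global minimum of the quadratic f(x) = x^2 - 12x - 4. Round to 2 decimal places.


For a quadratic f(x) = ax^2 + bx + c with a > 0, the minimum is at the vertex.
Vertex x-coordinate: x = -b/(2a)
x = -(-12) / (2 * 1)
x = 12/2 = 6
Substitute back to find the minimum value:
f(6) = 1 * 6^2 - 12 * 6 - 4
= 36 - 72 - 4
= -40 = -40.00

-40.00


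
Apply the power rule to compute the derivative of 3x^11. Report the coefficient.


We apply the power rule: d/dx [ax^n] = a*n * x^(n-1)
d/dx [3x^11]
= 3 * 11 * x^(11-1)
= 33x^10
The coefficient is 33

33


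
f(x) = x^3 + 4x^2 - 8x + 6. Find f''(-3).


First derivative:
f'(x) = 3x^2 + 8x - 8
Second derivative:
f''(x) = 6x + 8
Substitute x = -3:
f''(-3) = 6 * (-3) + 8
= -18 + 8
= -10

-10


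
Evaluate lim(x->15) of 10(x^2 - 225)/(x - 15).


Direct substitution gives 0/0, so we factor the numerator.
Factor: 10(x^2 - 225) = 10 * (x - 15)(x + 15)
Cancel the common factor (x - 15):
10(x^2 - 225)/(x - 15) = 10 * (x + 15)
Now substitute x = 15:
= 10 * (15 + 15) = 300

300


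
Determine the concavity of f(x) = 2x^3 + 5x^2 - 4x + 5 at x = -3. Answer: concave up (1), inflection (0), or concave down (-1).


Concavity is determined by the sign of f''(x).
f(x) = 2x^3 + 5x^2 - 4x + 5
f'(x) = 6x^2 + 10x - 4
f''(x) = 12x + 10
f''(-3) = 12 * (-3) + 10
= -36 + 10
= -26
Since f''(-3) < 0, the function is concave down (-1)

-1


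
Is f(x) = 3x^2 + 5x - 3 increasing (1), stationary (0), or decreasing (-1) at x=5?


Compute f'(x) to determine behavior:
f'(x) = 6x + 5
f'(5) = 6 * 5 + 5
= 30 + 5
= 35
Since f'(5) > 0, the function is increasing (1)

1


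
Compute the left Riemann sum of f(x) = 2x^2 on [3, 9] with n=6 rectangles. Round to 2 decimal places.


Left Riemann sum uses left endpoints of each subinterval.
Interval: [3, 9], n = 6
dx = (9 - 3) / 6 = 1
Left endpoints: [3, 4, 5, 6, 7, 8]
f values: [18, 32, 50, 72, 98, 128]
Sum = dx * (sum of f values)
= 1 * 398
= 398 = 398.00

398.00


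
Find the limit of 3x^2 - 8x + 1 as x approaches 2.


Since polynomials are continuous, we use direct substitution.
lim(x->2) of 3x^2 - 8x + 1
= 3 * 2^2 - 8 * 2 + 1
= 12 - 16 + 1
= -3

-3


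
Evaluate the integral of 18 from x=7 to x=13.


The integral of a constant k over [a, b] equals k * (b - a).
integral from 7 to 13 of 18 dx
= 18 * (13 - 7)
= 18 * 6
= 108

108


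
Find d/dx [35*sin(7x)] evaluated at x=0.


Apply the chain rule to differentiate 35*sin(7x):
d/dx [35*sin(7x)]
= 35 * cos(7x) * d/dx(7x)
= 35 * 7 * cos(7x)
= 245 * cos(7x)
Evaluate at x = 0:
= 245 * cos(0)
= 245 * 1
= 245

245


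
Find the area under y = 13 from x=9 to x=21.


The area under a constant function y = 13 is a rectangle.
Width = 21 - 9 = 12
Height = 13
Area = width * height
= 12 * 13
= 156

156


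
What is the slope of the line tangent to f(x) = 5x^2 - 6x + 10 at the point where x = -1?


The slope of the tangent line equals f'(x) at the point.
f(x) = 5x^2 - 6x + 10
f'(x) = 10x - 6
At x = -1:
f'(-1) = 10 * (-1) - 6
= -10 - 6
= -16

-16


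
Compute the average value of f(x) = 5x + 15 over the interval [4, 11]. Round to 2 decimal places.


Average value = 1/(b-a) * integral from a to b of f(x) dx
First compute the integral of 5x + 15:
F(x) = (5/2)x^2 + 15x
F(11) = 5/2 * 121 + 15 * 11 = 935/2
F(4) = 5/2 * 16 + 15 * 4 = 100
Integral = 935/2 - 100 = 735/2
Average = (735/2) / (11 - 4) = (735/2) / 7
= 105/2 = 52.50

52.50


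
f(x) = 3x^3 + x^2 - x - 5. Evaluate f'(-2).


Differentiate f(x) = 3x^3 + x^2 - x - 5 term by term:
f'(x) = 9x^2 + 2x - 1
Substitute x = -2:
f'(-2) = 9 * (-2)^2 + 2 * (-2) - 1
= 36 - 4 - 1
= 31

31


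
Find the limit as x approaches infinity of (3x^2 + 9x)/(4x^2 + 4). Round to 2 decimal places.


For limits at infinity with equal-degree polynomials,
we compare leading coefficients.
Numerator leading term: 3x^2
Denominator leading term: 4x^2
Divide both by x^2:
lim = (3 + 9/x) / (4 + 4/x^2)
As x -> infinity, the 1/x and 1/x^2 terms vanish:
= 3/4 = 0.75

0.75


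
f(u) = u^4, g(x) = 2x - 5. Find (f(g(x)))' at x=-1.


Using the chain rule: (f(g(x)))' = f'(g(x)) * g'(x)
First, find g(-1):
g(-1) = 2 * (-1) - 5 = -7
Next, f'(u) = 4u^3
And g'(x) = 2
So f'(g(-1)) * g'(-1)
= 4 * (-7)^3 * 2
= 4 * (-343) * 2
= -2744

-2744


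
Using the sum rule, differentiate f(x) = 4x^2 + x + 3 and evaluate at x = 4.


Differentiate term by term using power and sum rules:
f(x) = 4x^2 + x + 3
f'(x) = 8x + 1
Substitute x = 4:
f'(4) = 8 * 4 + 1
= 32 + 1
= 33

33


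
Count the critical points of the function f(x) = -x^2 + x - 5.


Find where f'(x) = 0:
f'(x) = -2x + 1
Set f'(x) = 0:
-2x + 1 = 0
x = -1 / (-2) = 1/2
This is a linear equation in x, so there is exactly one solution.
Number of critical points: 1

1


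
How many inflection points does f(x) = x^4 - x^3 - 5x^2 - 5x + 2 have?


Inflection points occur where f''(x) = 0 and concavity changes.
f(x) = x^4 - x^3 - 5x^2 - 5x + 2
f'(x) = 4x^3 - 3x^2 - 10x - 5
f''(x) = 12x^2 - 6x - 10
This is a quadratic in x. Use the discriminant to count real roots.
Discriminant = (-6)^2 - 4 * 12 * (-10)
= 36 - (-480)
= 516
Since discriminant > 0, f''(x) = 0 has 2 distinct real solutions.
A quadratic with two distinct real roots changes sign at each root, so concavity changes at both.
Number of inflection points: 2

2


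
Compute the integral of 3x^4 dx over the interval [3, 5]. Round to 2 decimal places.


Find the antiderivative of 3x^4:
F(x) = 3/5 * x^5
Apply the Fundamental Theorem of Calculus:
F(5) - F(3)
= 3/5 * 5^5 - 3/5 * 3^5
= 3/5 * (3125 - 243)
= 3/5 * 2882
= 8646/5 = 1729.20

1729.20


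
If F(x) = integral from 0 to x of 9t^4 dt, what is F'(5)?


By the Fundamental Theorem of Calculus (Part 1):
If F(x) = integral from 0 to x of f(t) dt, then F'(x) = f(x)
Here f(t) = 9t^4
So F'(x) = 9x^4
Evaluate at x = 5:
F'(5) = 9 * 5^4
= 9 * 625
= 5625

5625


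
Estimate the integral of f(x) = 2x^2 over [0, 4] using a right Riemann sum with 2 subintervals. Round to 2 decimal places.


Right Riemann sum uses right endpoints of each subinterval.
Interval: [0, 4], n = 2
dx = (4 - 0) / 2 = 2
Right endpoints: [2, 4]
f values: [8, 32]
Sum = dx * (sum of f values)
= 2 * 40
= 80 = 80.00

80.00


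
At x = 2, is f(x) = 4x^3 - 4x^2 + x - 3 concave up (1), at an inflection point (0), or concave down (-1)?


Concavity is determined by the sign of f''(x).
f(x) = 4x^3 - 4x^2 + x - 3
f'(x) = 12x^2 - 8x + 1
f''(x) = 24x - 8
f''(2) = 24 * 2 - 8
= 48 - 8
= 40
Since f''(2) > 0, the function is concave up (1)

1
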